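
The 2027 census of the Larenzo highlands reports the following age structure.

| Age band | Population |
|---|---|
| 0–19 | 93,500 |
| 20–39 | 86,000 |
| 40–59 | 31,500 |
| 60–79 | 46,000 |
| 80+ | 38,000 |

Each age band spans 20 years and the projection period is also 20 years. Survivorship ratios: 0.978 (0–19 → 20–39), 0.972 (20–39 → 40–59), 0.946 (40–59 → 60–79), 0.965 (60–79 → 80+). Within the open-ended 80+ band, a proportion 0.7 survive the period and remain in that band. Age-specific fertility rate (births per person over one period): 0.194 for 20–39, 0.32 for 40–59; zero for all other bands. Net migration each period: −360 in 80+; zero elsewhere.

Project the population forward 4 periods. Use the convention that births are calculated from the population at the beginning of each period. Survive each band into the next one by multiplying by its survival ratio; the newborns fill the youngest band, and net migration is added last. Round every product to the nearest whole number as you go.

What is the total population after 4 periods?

— Period 1 —
Births: 86000 * 0.194 = 16684 ; 31500 * 0.32 = 10080 ⇒ total 26764
20–39: 93500 * 0.978 = 91443
40–59: 86000 * 0.972 = 83592
60–79: 31500 * 0.946 = 29799
80+: 46000 * 0.965 + 38000 * 0.7 = 44390 + 26600 = 70990
Net migration: 80+ − 360 → 70630
End of period: [26764, 91443, 83592, 29799, 70630]
— Period 2 —
Births: 91443 * 0.194 = 17740 ; 83592 * 0.32 = 26749 ⇒ total 44489
20–39: 26764 * 0.978 = 26175
40–59: 91443 * 0.972 = 88883
60–79: 83592 * 0.946 = 79078
80+: 29799 * 0.965 + 70630 * 0.7 = 28756 + 49441 = 78197
Net migration: 80+ − 360 → 77837
End of period: [44489, 26175, 88883, 79078, 77837]
— Period 3 —
Births: 26175 * 0.194 = 5078 ; 88883 * 0.32 = 28443 ⇒ total 33521
20–39: 44489 * 0.978 = 43510
40–59: 26175 * 0.972 = 25442
60–79: 88883 * 0.946 = 84083
80+: 79078 * 0.965 + 77837 * 0.7 = 76310 + 54486 = 130796
Net migration: 80+ − 360 → 130436
End of period: [33521, 43510, 25442, 84083, 130436]
— Period 4 —
Births: 43510 * 0.194 = 8441 ; 25442 * 0.32 = 8141 ⇒ total 16582
20–39: 33521 * 0.978 = 32784
40–59: 43510 * 0.972 = 42292
60–79: 25442 * 0.946 = 24068
80+: 84083 * 0.965 + 130436 * 0.7 = 81140 + 91305 = 172445
Net migration: 80+ − 360 → 172085
End of period: [16582, 32784, 42292, 24068, 172085]
Total after period 4: 16582 + 32784 + 42292 + 24068 + 172085 = 287811

287811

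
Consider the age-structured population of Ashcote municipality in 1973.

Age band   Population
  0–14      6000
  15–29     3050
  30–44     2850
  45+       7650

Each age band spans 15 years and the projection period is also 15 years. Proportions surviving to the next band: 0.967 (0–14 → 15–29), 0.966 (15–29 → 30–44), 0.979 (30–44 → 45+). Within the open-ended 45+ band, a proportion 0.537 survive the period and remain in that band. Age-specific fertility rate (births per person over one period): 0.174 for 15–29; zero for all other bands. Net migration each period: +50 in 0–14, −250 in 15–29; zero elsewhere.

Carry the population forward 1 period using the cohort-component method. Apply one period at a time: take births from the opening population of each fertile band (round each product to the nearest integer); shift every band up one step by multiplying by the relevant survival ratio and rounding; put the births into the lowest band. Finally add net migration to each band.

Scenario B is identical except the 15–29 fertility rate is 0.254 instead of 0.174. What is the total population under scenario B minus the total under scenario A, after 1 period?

244

Let group 1 be 0–14 through group 4 = 45+.
After projecting period 1:
Births: 3050 × 0.174 = 531
Group 2: 6000 × 0.967 = 5802
Group 3: 3050 × 0.966 = 2946
Group 4: 2850 × 0.979 + 7650 × 0.537 = 2790 + 4108 = 6898
Net migration: Group 1 + 50 → 581; Group 2 − 250 → 5552
Giving 581 / 5552 / 2946 / 6898.
Scenario A total after 1 period: 15977
Scenario B projection —
After projecting period 1:
Births: 3050 × 0.254 = 775
Group 2: 6000 × 0.967 = 5802
Group 3: 3050 × 0.966 = 2946
Group 4: 2850 × 0.979 + 7650 × 0.537 = 2790 + 4108 = 6898
Net migration: Group 1 + 50 → 825; Group 2 − 250 → 5552
Giving 825 / 5552 / 2946 / 6898.
Scenario B total after 1 period: 16221
Difference B − A = 16221 − 15977 = 244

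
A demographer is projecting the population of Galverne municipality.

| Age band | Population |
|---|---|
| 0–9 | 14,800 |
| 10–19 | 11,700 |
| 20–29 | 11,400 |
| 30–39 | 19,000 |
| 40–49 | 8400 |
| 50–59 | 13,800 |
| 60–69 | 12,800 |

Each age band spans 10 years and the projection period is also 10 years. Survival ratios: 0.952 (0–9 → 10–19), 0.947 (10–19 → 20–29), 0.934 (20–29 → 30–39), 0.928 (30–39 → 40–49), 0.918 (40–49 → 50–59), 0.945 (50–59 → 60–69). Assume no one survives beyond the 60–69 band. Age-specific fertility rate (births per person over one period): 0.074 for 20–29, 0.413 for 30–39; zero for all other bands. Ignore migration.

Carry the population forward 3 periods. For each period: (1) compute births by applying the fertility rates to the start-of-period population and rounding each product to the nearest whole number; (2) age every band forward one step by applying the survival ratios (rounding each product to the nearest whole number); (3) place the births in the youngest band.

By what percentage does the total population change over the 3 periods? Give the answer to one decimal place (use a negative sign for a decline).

— Period 1 —
Births: 11400 * 0.074 = 844 ; 19000 * 0.413 = 7847 → 8691
10–19: 14800 * 0.952 = 14090
20–29: 11700 * 0.947 = 11080
30–39: 11400 * 0.934 = 10648
40–49: 19000 * 0.928 = 17632
50–59: 8400 * 0.918 = 7711
60–69: 13800 * 0.945 = 13041
Giving 8691 / 14090 / 11080 / 10648 / 17632 / 7711 / 13041.
— Period 2 —
Births: 11080 * 0.074 = 820 ; 10648 * 0.413 = 4398 → 5218
10–19: 8691 * 0.952 = 8274
20–29: 14090 * 0.947 = 13343
30–39: 11080 * 0.934 = 10349
40–49: 10648 * 0.928 = 9881
50–59: 17632 * 0.918 = 16186
60–69: 7711 * 0.945 = 7287
Giving 5218 / 8274 / 13343 / 10349 / 9881 / 16186 / 7287.
— Period 3 —
Births: 13343 * 0.074 = 987 ; 10349 * 0.413 = 4274 → 5261
10–19: 5218 * 0.952 = 4968
20–29: 8274 * 0.947 = 7835
30–39: 13343 * 0.934 = 12462
40–49: 10349 * 0.928 = 9604
50–59: 9881 * 0.918 = 9071
60–69: 16186 * 0.945 = 15296
Giving 5261 / 4968 / 7835 / 12462 / 9604 / 9071 / 15296.
Total: 91900 → 64497; change = -27403; percentage change = -29.8%

-29.8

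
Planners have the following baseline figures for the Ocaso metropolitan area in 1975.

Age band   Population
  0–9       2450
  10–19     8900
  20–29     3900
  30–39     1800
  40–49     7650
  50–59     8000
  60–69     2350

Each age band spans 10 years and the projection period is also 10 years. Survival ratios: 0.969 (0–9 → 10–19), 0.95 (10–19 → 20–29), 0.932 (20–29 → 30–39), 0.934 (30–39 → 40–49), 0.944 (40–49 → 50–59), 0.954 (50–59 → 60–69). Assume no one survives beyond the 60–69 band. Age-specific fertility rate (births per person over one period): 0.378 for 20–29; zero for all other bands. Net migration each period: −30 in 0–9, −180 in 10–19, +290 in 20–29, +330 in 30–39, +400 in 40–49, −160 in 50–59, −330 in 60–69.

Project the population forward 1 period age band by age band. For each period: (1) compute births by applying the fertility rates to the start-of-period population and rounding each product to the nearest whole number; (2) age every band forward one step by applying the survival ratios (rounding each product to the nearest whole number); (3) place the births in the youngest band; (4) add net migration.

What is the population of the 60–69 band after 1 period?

Period 1.
Births: 3900 × 0.378 = 1474
10–19: 2450 × 0.969 = 2374
20–29: 8900 × 0.95 = 8455
30–39: 3900 × 0.932 = 3635
40–49: 1800 × 0.934 = 1681
50–59: 7650 × 0.944 = 7222
60–69: 8000 × 0.954 = 7632
Net migration: 0–9 − 30 → 1444; 10–19 − 180 → 2194; 20–29 + 290 → 8745; 30–39 + 330 → 3965; 40–49 + 400 → 2081; 50–59 − 160 → 7062; 60–69 − 330 → 7302
→ [1444, 2194, 8745, 3965, 2081, 7062, 7302]

7302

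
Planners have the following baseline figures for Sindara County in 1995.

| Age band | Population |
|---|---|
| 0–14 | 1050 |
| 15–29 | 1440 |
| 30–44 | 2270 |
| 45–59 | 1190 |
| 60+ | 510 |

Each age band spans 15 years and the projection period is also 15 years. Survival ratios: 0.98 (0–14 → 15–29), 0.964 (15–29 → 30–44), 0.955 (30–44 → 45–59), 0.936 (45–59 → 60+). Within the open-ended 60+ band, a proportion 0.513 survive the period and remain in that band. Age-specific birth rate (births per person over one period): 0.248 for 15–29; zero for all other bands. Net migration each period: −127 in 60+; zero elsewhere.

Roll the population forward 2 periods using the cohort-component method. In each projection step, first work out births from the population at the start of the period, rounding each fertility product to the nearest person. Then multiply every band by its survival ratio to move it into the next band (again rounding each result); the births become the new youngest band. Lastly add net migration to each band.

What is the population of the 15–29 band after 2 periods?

350

— Period 1 —
Births: 1440 * 0.248 = 357
15–29: 1050 * 0.98 = 1029
30–44: 1440 * 0.964 = 1388
45–59: 2270 * 0.955 = 2168
60+: 1190 * 0.936 + 510 * 0.513 = 1114 + 262 = 1376
Net migration: 60+ − 127 → 1249
→ [357, 1029, 1388, 2168, 1249]
— Period 2 —
Births: 1029 * 0.248 = 255
15–29: 357 * 0.98 = 350
30–44: 1029 * 0.964 = 992
45–59: 1388 * 0.955 = 1326
60+: 2168 * 0.936 + 1249 * 0.513 = 2029 + 641 = 2670
Net migration: 60+ − 127 → 2543
→ [255, 350, 992, 1326, 2543]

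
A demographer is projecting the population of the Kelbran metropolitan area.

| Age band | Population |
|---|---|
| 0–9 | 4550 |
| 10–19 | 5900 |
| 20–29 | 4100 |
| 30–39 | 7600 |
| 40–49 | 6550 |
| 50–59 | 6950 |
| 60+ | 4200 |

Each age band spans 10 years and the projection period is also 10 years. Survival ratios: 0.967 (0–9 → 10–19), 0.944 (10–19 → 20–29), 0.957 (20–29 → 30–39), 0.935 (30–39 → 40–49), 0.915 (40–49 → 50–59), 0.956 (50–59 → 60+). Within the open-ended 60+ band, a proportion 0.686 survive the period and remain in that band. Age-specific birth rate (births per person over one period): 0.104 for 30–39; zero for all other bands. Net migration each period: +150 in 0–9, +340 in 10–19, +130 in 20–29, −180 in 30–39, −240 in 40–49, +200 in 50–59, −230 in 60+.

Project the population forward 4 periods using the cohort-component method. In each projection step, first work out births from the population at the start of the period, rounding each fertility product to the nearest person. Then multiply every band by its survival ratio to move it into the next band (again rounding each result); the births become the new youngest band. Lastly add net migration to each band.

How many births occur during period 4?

[period 1]
Births: 7600 × 0.104 = 790
10–19: 4550 × 0.967 = 4400
20–29: 5900 × 0.944 = 5570
30–39: 4100 × 0.957 = 3924
40–49: 7600 × 0.935 = 7106
50–59: 6550 × 0.915 = 5993
60+: 6950 × 0.956 + 4200 × 0.686 = 6644 + 2881 = 9525
Net migration: 0–9 + 150 → 940; 10–19 + 340 → 4740; 20–29 + 130 → 5700; 30–39 − 180 → 3744; 40–49 − 240 → 6866; 50–59 + 200 → 6193; 60+ − 230 → 9295
End of period: [940, 4740, 5700, 3744, 6866, 6193, 9295]
[period 2]
Births: 3744 × 0.104 = 389
10–19: 940 × 0.967 = 909
20–29: 4740 × 0.944 = 4475
30–39: 5700 × 0.957 = 5455
40–49: 3744 × 0.935 = 3501
50–59: 6866 × 0.915 = 6282
60+: 6193 × 0.956 + 9295 × 0.686 = 5921 + 6376 = 12297
Net migration: 0–9 + 150 → 539; 10–19 + 340 → 1249; 20–29 + 130 → 4605; 30–39 − 180 → 5275; 40–49 − 240 → 3261; 50–59 + 200 → 6482; 60+ − 230 → 12067
End of period: [539, 1249, 4605, 5275, 3261, 6482, 12067]
[period 3]
Births: 5275 × 0.104 = 549
10–19: 539 × 0.967 = 521
20–29: 1249 × 0.944 = 1179
30–39: 4605 × 0.957 = 4407
40–49: 5275 × 0.935 = 4932
50–59: 3261 × 0.915 = 2984
60+: 6482 × 0.956 + 12067 × 0.686 = 6197 + 8278 = 14475
Net migration: 0–9 + 150 → 699; 10–19 + 340 → 861; 20–29 + 130 → 1309; 30–39 − 180 → 4227; 40–49 − 240 → 4692; 50–59 + 200 → 3184; 60+ − 230 → 14245
End of period: [699, 861, 1309, 4227, 4692, 3184, 14245]
[period 4]
Births: 4227 × 0.104 = 440
10–19: 699 × 0.967 = 676
20–29: 861 × 0.944 = 813
30–39: 1309 × 0.957 = 1253
40–49: 4227 × 0.935 = 3952
50–59: 4692 × 0.915 = 4293
60+: 3184 × 0.956 + 14245 × 0.686 = 3044 + 9772 = 12816
Net migration: 0–9 + 150 → 590; 10–19 + 340 → 1016; 20–29 + 130 → 943; 30–39 − 180 → 1073; 40–49 − 240 → 3712; 50–59 + 200 → 4493; 60+ − 230 → 12586
End of period: [590, 1016, 943, 1073, 3712, 4493, 12586]

440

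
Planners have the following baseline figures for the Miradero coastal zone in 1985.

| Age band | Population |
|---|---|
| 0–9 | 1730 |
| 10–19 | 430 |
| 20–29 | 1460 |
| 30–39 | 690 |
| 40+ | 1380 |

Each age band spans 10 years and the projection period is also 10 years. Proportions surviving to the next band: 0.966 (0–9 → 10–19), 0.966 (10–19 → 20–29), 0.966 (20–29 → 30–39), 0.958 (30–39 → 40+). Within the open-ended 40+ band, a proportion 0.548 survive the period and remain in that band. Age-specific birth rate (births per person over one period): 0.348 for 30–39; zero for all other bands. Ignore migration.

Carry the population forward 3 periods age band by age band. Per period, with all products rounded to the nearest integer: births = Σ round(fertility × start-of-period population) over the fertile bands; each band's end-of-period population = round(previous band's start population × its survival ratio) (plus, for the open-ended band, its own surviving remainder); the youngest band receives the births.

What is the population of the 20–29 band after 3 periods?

224

Period 1.
Births: 690 × 0.348 = 240
10–19: 1730 × 0.966 = 1671
20–29: 430 × 0.966 = 415
30–39: 1460 × 0.966 = 1410
40+: 690 × 0.958 + 1380 × 0.548 = 661 + 756 = 1417
Population now: 0–9=240, 10–19=1671, 20–29=415, 30–39=1410, 40+=1417
Period 2.
Births: 1410 × 0.348 = 491
10–19: 240 × 0.966 = 232
20–29: 1671 × 0.966 = 1614
30–39: 415 × 0.966 = 401
40+: 1410 × 0.958 + 1417 × 0.548 = 1351 + 777 = 2128
Population now: 0–9=491, 10–19=232, 20–29=1614, 30–39=401, 40+=2128
Period 3.
Births: 401 × 0.348 = 140
10–19: 491 × 0.966 = 474
20–29: 232 × 0.966 = 224
30–39: 1614 × 0.966 = 1559
40+: 401 × 0.958 + 2128 × 0.548 = 384 + 1166 = 1550
Population now: 0–9=140, 10–19=474, 20–29=224, 30–39=1559, 40+=1550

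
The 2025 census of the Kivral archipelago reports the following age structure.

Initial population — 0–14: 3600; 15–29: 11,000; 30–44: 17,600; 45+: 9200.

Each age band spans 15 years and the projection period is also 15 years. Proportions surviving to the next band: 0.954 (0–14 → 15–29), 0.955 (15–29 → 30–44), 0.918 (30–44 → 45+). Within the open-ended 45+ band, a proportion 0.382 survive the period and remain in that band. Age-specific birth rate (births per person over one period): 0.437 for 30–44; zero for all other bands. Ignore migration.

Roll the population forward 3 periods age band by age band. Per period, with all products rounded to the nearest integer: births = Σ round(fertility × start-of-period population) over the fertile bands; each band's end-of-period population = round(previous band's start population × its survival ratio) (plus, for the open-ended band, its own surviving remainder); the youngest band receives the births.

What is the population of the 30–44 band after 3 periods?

7007

[period 1]
Births: 17600 × 0.437 = 7691
15–29: 3600 × 0.954 = 3434
30–44: 11000 × 0.955 = 10505
45+: 17600 × 0.918 + 9200 × 0.382 = 16157 + 3514 = 19671
Population now: 0–14=7691, 15–29=3434, 30–44=10505, 45+=19671
[period 2]
Births: 10505 × 0.437 = 4591
15–29: 7691 × 0.954 = 7337
30–44: 3434 × 0.955 = 3279
45+: 10505 × 0.918 + 19671 × 0.382 = 9644 + 7514 = 17158
Population now: 0–14=4591, 15–29=7337, 30–44=3279, 45+=17158
[period 3]
Births: 3279 × 0.437 = 1433
15–29: 4591 × 0.954 = 4380
30–44: 7337 × 0.955 = 7007
45+: 3279 × 0.918 + 17158 × 0.382 = 3010 + 6554 = 9564
Population now: 0–14=1433, 15–29=4380, 30–44=7007, 45+=9564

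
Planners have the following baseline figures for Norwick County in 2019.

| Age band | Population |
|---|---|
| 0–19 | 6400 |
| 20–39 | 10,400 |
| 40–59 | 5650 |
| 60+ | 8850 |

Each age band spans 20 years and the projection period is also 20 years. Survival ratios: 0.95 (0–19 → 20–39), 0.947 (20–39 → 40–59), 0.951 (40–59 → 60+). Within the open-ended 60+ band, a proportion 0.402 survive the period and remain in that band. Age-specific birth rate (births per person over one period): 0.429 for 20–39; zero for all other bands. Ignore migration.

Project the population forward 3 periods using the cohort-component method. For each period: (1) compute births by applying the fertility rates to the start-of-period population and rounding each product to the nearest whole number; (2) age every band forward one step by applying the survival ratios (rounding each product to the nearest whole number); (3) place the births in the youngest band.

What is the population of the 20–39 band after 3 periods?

(Groups numbered youngest = 1 to oldest = 4.)
[period 1]
Births: 10400 * 0.429 = 4462
Group 2: 6400 * 0.95 = 6080
Group 3: 10400 * 0.947 = 9849
Group 4: 5650 * 0.951 + 8850 * 0.402 = 5373 + 3558 = 8931
End of period: [4462, 6080, 9849, 8931]
[period 2]
Births: 6080 * 0.429 = 2608
Group 2: 4462 * 0.95 = 4239
Group 3: 6080 * 0.947 = 5758
Group 4: 9849 * 0.951 + 8931 * 0.402 = 9366 + 3590 = 12956
End of period: [2608, 4239, 5758, 12956]
[period 3]
Births: 4239 * 0.429 = 1819
Group 2: 2608 * 0.95 = 2478
Group 3: 4239 * 0.947 = 4014
Group 4: 5758 * 0.951 + 12956 * 0.402 = 5476 + 5208 = 10684
End of period: [1819, 2478, 4014, 10684]

2478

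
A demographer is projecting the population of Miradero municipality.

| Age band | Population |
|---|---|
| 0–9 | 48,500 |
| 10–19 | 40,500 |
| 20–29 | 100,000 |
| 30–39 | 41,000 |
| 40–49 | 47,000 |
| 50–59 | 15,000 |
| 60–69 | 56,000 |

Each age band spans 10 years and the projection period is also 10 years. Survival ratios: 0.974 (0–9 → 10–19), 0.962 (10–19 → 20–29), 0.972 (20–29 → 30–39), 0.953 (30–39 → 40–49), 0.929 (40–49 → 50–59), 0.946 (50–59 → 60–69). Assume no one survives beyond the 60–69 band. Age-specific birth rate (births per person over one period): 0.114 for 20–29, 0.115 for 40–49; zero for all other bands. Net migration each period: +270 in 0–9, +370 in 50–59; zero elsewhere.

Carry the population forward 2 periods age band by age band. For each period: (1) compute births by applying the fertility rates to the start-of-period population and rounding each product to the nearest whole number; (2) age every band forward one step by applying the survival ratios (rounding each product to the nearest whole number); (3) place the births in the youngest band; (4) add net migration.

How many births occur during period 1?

Let group 1 be 0–9 through group 7 = 60–69.
[period 1]
Births: 100000 × 0.114 = 11400, 47000 × 0.115 = 5405 ⇒ total 16805
Group 2: 48500 × 0.974 = 47239
Group 3: 40500 × 0.962 = 38961
Group 4: 100000 × 0.972 = 97200
Group 5: 41000 × 0.953 = 39073
Group 6: 47000 × 0.929 = 43663
Group 7: 15000 × 0.946 = 14190
Net migration: Group 1 + 270 → 17075; Group 6 + 370 → 44033
End of period: [17075, 47239, 38961, 97200, 39073, 44033, 14190]

16805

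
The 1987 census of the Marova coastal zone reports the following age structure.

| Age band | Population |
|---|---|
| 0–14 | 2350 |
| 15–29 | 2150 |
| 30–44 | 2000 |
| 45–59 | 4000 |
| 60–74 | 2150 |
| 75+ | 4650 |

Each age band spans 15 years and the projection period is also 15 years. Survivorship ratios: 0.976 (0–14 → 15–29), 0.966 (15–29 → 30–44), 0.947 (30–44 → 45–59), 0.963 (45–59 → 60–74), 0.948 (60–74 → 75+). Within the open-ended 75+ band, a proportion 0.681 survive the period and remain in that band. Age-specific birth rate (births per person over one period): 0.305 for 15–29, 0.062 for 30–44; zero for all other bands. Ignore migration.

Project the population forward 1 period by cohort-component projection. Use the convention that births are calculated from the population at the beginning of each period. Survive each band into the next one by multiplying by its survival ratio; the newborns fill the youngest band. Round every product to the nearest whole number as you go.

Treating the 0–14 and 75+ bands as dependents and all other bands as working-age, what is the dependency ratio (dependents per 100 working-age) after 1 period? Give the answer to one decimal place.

Period 1:
Births: 2150 × 0.305 = 656, 2000 × 0.062 = 124 ⇒ total 780
15–29: 2350 × 0.976 = 2294
30–44: 2150 × 0.966 = 2077
45–59: 2000 × 0.947 = 1894
60–74: 4000 × 0.963 = 3852
75+: 2150 × 0.948 + 4650 × 0.681 = 2038 + 3167 = 5205
End of period: [780, 2294, 2077, 1894, 3852, 5205]
Dependents (band 0–14 + band 75+) = 780 + 5205 = 5985; working-age = 10117; ratio = 5985/10117 × 100 = 59.2

59.2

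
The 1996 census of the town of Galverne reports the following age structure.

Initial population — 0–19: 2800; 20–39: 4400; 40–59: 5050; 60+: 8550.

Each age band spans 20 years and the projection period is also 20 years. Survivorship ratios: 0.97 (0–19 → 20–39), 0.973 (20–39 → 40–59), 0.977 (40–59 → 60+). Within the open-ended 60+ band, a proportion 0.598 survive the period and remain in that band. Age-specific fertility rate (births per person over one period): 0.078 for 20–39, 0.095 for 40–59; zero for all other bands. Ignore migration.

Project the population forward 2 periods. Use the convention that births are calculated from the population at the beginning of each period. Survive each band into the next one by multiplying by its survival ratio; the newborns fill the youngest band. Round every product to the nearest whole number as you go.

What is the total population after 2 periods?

— Period 1 —
Births: 4400 × 0.078 = 343 ; 5050 × 0.095 = 480 — total 823
20–39: 2800 × 0.97 = 2716
40–59: 4400 × 0.973 = 4281
60+: 5050 × 0.977 + 8550 × 0.598 = 4934 + 5113 = 10047
Giving 823 / 2716 / 4281 / 10047.
— Period 2 —
Births: 2716 × 0.078 = 212 ; 4281 × 0.095 = 407 — total 619
20–39: 823 × 0.97 = 798
40–59: 2716 × 0.973 = 2643
60+: 4281 × 0.977 + 10047 × 0.598 = 4183 + 6008 = 10191
Giving 619 / 798 / 2643 / 10191.
Total after period 2: 619 + 798 + 2643 + 10191 = 14251

14251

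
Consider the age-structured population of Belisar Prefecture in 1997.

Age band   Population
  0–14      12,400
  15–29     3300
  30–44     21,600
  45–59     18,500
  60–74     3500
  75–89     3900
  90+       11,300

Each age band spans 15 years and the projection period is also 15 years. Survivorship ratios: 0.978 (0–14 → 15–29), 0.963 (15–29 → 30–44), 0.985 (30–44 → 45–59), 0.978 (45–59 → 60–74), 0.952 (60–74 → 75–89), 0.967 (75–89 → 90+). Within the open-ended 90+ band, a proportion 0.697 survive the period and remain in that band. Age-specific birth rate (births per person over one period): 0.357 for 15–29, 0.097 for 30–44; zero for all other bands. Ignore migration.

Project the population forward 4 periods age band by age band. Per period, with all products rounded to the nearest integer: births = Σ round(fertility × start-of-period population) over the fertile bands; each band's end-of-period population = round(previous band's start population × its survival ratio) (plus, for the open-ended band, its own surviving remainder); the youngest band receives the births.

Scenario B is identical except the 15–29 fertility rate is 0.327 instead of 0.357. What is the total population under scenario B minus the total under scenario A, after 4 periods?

[period 1]
Births: 3300 × 0.357 = 1178  |  21600 × 0.097 = 2095 ⇒ total 3273
15–29: 12400 × 0.978 = 12127
30–44: 3300 × 0.963 = 3178
45–59: 21600 × 0.985 = 21276
60–74: 18500 × 0.978 = 18093
75–89: 3500 × 0.952 = 3332
90+: 3900 × 0.967 + 11300 × 0.697 = 3771 + 7876 = 11647
Population now: 0–14=3273, 15–29=12127, 30–44=3178, 45–59=21276, 60–74=18093, 75–89=3332, 90+=11647
[period 2]
Births: 12127 × 0.357 = 4329  |  3178 × 0.097 = 308 ⇒ total 4637
15–29: 3273 × 0.978 = 3201
30–44: 12127 × 0.963 = 11678
45–59: 3178 × 0.985 = 3130
60–74: 21276 × 0.978 = 20808
75–89: 18093 × 0.952 = 17225
90+: 3332 × 0.967 + 11647 × 0.697 = 3222 + 8118 = 11340
Population now: 0–14=4637, 15–29=3201, 30–44=11678, 45–59=3130, 60–74=20808, 75–89=17225, 90+=11340
[period 3]
Births: 3201 × 0.357 = 1143  |  11678 × 0.097 = 1133 ⇒ total 2276
15–29: 4637 × 0.978 = 4535
30–44: 3201 × 0.963 = 3083
45–59: 11678 × 0.985 = 11503
60–74: 3130 × 0.978 = 3061
75–89: 20808 × 0.952 = 19809
90+: 17225 × 0.967 + 11340 × 0.697 = 16657 + 7904 = 24561
Population now: 0–14=2276, 15–29=4535, 30–44=3083, 45–59=11503, 60–74=3061, 75–89=19809, 90+=24561
[period 4]
Births: 4535 × 0.357 = 1619  |  3083 × 0.097 = 299 ⇒ total 1918
15–29: 2276 × 0.978 = 2226
30–44: 4535 × 0.963 = 4367
45–59: 3083 × 0.985 = 3037
60–74: 11503 × 0.978 = 11250
75–89: 3061 × 0.952 = 2914
90+: 19809 × 0.967 + 24561 × 0.697 = 19155 + 17119 = 36274
Population now: 0–14=1918, 15–29=2226, 30–44=4367, 45–59=3037, 60–74=11250, 75–89=2914, 90+=36274
Scenario A total after 4 periods: 61986
Scenario B projection —
[period 1]
Births: 3300 × 0.327 = 1079  |  21600 × 0.097 = 2095 ⇒ total 3174
15–29: 12400 × 0.978 = 12127
30–44: 3300 × 0.963 = 3178
45–59: 21600 × 0.985 = 21276
60–74: 18500 × 0.978 = 18093
75–89: 3500 × 0.952 = 3332
90+: 3900 × 0.967 + 11300 × 0.697 = 3771 + 7876 = 11647
Population now: 0–14=3174, 15–29=12127, 30–44=3178, 45–59=21276, 60–74=18093, 75–89=3332, 90+=11647
[period 2]
Births: 12127 × 0.327 = 3966  |  3178 × 0.097 = 308 ⇒ total 4274
15–29: 3174 × 0.978 = 3104
30–44: 12127 × 0.963 = 11678
45–59: 3178 × 0.985 = 3130
60–74: 21276 × 0.978 = 20808
75–89: 18093 × 0.952 = 17225
90+: 3332 × 0.967 + 11647 × 0.697 = 3222 + 8118 = 11340
Population now: 0–14=4274, 15–29=3104, 30–44=11678, 45–59=3130, 60–74=20808, 75–89=17225, 90+=11340
[period 3]
Births: 3104 × 0.327 = 1015  |  11678 × 0.097 = 1133 ⇒ total 2148
15–29: 4274 × 0.978 = 4180
30–44: 3104 × 0.963 = 2989
45–59: 11678 × 0.985 = 11503
60–74: 3130 × 0.978 = 3061
75–89: 20808 × 0.952 = 19809
90+: 17225 × 0.967 + 11340 × 0.697 = 16657 + 7904 = 24561
Population now: 0–14=2148, 15–29=4180, 30–44=2989, 45–59=11503, 60–74=3061, 75–89=19809, 90+=24561
[period 4]
Births: 4180 × 0.327 = 1367  |  2989 × 0.097 = 290 ⇒ total 1657
15–29: 2148 × 0.978 = 2101
30–44: 4180 × 0.963 = 4025
45–59: 2989 × 0.985 = 2944
60–74: 11503 × 0.978 = 11250
75–89: 3061 × 0.952 = 2914
90+: 19809 × 0.967 + 24561 × 0.697 = 19155 + 17119 = 36274
Population now: 0–14=1657, 15–29=2101, 30–44=4025, 45–59=2944, 60–74=11250, 75–89=2914, 90+=36274
Scenario B total after 4 periods: 61165
Difference B − A = 61165 − 61986 = -821

-821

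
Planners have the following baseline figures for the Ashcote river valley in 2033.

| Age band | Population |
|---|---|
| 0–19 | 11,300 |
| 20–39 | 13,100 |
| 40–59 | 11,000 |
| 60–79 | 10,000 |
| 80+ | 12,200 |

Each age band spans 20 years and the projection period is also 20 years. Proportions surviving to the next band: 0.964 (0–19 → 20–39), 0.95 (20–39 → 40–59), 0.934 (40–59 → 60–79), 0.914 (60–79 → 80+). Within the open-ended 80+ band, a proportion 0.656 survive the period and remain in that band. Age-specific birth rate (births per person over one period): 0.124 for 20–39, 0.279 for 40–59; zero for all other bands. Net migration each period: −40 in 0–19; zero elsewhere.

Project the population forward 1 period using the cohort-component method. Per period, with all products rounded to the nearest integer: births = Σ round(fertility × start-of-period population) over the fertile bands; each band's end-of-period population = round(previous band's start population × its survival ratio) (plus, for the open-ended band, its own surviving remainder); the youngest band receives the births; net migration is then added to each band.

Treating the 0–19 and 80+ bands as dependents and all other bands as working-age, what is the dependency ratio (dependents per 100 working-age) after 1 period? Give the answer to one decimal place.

Period 1.
Births: 13100 × 0.124 = 1624 ; 11000 × 0.279 = 3069 → 4693
20–39: 11300 × 0.964 = 10893
40–59: 13100 × 0.95 = 12445
60–79: 11000 × 0.934 = 10274
80+: 10000 × 0.914 + 12200 × 0.656 = 9140 + 8003 = 17143
Net migration: 0–19 − 40 → 4653
Population now: 0–19=4653, 20–39=10893, 40–59=12445, 60–79=10274, 80+=17143
Dependents (band 0–19 + band 80+) = 4653 + 17143 = 21796; working-age = 33612; ratio = 21796/33612 × 100 = 64.8

64.8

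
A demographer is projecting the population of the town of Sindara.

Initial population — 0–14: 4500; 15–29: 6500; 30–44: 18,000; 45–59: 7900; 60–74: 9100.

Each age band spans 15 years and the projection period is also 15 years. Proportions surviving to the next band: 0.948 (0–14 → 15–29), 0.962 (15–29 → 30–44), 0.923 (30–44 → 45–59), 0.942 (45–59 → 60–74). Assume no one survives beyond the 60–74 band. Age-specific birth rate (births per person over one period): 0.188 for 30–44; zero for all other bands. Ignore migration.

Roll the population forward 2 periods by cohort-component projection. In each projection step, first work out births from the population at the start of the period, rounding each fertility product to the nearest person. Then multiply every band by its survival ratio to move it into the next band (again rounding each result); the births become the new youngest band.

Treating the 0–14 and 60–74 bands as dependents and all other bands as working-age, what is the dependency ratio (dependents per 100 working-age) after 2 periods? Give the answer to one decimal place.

128.6

Let group 1 be 0–14 through group 5 = 60–74.
After projecting period 1:
Births: 18000 × 0.188 = 3384
Group 2: 4500 × 0.948 = 4266
Group 3: 6500 × 0.962 = 6253
Group 4: 18000 × 0.923 = 16614
Group 5: 7900 × 0.942 = 7442
→ [3384, 4266, 6253, 16614, 7442]
After projecting period 2:
Births: 6253 × 0.188 = 1176
Group 2: 3384 × 0.948 = 3208
Group 3: 4266 × 0.962 = 4104
Group 4: 6253 × 0.923 = 5772
Group 5: 16614 × 0.942 = 15650
→ [1176, 3208, 4104, 5772, 15650]
Dependents (band 0–14 + band 60–74) = 1176 + 15650 = 16826; working-age = 13084; ratio = 16826/13084 × 100 = 128.6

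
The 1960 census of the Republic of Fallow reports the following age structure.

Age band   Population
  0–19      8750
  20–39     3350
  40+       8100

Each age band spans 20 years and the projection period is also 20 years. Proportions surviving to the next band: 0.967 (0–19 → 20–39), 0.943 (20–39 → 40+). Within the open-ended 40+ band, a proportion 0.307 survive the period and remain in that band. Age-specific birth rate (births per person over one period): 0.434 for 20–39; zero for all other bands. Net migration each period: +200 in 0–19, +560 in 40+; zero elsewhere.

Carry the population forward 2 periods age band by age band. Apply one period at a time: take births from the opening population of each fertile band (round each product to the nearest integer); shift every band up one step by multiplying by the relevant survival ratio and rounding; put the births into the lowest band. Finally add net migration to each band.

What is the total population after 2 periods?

Period 1:
Births: 3350 * 0.434 = 1454
20–39: 8750 * 0.967 = 8461
40+: 3350 * 0.943 + 8100 * 0.307 = 3159 + 2487 = 5646
Net migration: 0–19 + 200 → 1654; 40+ + 560 → 6206
End of period: [1654, 8461, 6206]
Period 2:
Births: 8461 * 0.434 = 3672
20–39: 1654 * 0.967 = 1599
40+: 8461 * 0.943 + 6206 * 0.307 = 7979 + 1905 = 9884
Net migration: 0–19 + 200 → 3872; 40+ + 560 → 10444
End of period: [3872, 1599, 10444]
Total after period 2: 3872 + 1599 + 10444 = 15915

15915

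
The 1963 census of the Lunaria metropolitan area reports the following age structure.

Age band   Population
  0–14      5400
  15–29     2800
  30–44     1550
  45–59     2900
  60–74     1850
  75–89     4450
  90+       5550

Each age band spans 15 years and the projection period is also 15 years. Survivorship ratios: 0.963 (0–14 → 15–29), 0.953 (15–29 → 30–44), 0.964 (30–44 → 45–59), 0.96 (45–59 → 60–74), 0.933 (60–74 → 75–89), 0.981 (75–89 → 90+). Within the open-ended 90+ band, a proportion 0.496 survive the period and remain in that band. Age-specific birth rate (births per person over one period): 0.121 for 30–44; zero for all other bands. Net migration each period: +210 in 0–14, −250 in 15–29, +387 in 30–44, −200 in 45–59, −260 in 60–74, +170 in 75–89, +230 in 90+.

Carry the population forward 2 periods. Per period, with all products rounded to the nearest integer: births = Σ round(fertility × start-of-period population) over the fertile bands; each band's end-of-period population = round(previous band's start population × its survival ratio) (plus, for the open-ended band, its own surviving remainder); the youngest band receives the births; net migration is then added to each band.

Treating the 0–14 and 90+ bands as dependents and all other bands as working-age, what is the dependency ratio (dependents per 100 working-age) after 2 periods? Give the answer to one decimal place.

Period 1.
Births: 1550 * 0.121 = 188
15–29: 5400 * 0.963 = 5200
30–44: 2800 * 0.953 = 2668
45–59: 1550 * 0.964 = 1494
60–74: 2900 * 0.96 = 2784
75–89: 1850 * 0.933 = 1726
90+: 4450 * 0.981 + 5550 * 0.496 = 4365 + 2753 = 7118
Net migration: 0–14 + 210 → 398; 15–29 − 250 → 4950; 30–44 + 387 → 3055; 45–59 − 200 → 1294; 60–74 − 260 → 2524; 75–89 + 170 → 1896; 90+ + 230 → 7348
→ [398, 4950, 3055, 1294, 2524, 1896, 7348]
Period 2.
Births: 3055 * 0.121 = 370
15–29: 398 * 0.963 = 383
30–44: 4950 * 0.953 = 4717
45–59: 3055 * 0.964 = 2945
60–74: 1294 * 0.96 = 1242
75–89: 2524 * 0.933 = 2355
90+: 1896 * 0.981 + 7348 * 0.496 = 1860 + 3645 = 5505
Net migration: 0–14 + 210 → 580; 15–29 − 250 → 133; 30–44 + 387 → 5104; 45–59 − 200 → 2745; 60–74 − 260 → 982; 75–89 + 170 → 2525; 90+ + 230 → 5735
→ [580, 133, 5104, 2745, 982, 2525, 5735]
Dependents (band 0–14 + band 90+) = 580 + 5735 = 6315; working-age = 11489; ratio = 6315/11489 × 100 = 55.0

55.0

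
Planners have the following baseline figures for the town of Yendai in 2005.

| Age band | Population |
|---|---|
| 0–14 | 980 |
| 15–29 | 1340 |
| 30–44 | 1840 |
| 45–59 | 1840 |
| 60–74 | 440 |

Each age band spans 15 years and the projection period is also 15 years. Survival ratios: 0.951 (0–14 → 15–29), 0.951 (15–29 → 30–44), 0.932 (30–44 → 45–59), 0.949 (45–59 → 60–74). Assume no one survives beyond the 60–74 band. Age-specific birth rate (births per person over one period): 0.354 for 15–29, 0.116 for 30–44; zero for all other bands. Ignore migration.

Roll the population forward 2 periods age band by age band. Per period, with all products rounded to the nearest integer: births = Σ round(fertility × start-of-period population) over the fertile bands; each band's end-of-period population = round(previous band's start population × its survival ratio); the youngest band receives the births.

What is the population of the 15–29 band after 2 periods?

653

(Groups numbered youngest = 1 to oldest = 5.)
After projecting period 1:
Births: 1340 × 0.354 = 474 ; 1840 × 0.116 = 213 → 687
Group 2: 980 × 0.951 = 932
Group 3: 1340 × 0.951 = 1274
Group 4: 1840 × 0.932 = 1715
Group 5: 1840 × 0.949 = 1746
→ [687, 932, 1274, 1715, 1746]
After projecting period 2:
Births: 932 × 0.354 = 330 ; 1274 × 0.116 = 148 → 478
Group 2: 687 × 0.951 = 653
Group 3: 932 × 0.951 = 886
Group 4: 1274 × 0.932 = 1187
Group 5: 1715 × 0.949 = 1628
→ [478, 653, 886, 1187, 1628]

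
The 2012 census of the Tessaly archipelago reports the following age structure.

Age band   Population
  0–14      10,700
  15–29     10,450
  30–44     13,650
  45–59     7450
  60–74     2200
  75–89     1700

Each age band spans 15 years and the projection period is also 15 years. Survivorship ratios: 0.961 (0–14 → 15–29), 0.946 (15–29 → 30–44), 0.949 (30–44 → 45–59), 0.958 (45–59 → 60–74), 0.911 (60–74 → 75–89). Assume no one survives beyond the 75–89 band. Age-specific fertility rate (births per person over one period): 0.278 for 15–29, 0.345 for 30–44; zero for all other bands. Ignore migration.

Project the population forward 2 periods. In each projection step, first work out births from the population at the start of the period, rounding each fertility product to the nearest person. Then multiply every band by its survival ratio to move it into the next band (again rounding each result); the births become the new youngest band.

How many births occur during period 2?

6270

Numbering the groups 1..6 from youngest to oldest:
Period 1:
Births: 10450 × 0.278 = 2905 ; 13650 × 0.345 = 4709 → total 7614
Group 2: 10700 × 0.961 = 10283
Group 3: 10450 × 0.946 = 9886
Group 4: 13650 × 0.949 = 12954
Group 5: 7450 × 0.958 = 7137
Group 6: 2200 × 0.911 = 2004
Giving 7614 / 10283 / 9886 / 12954 / 7137 / 2004.
Period 2:
Births: 10283 × 0.278 = 2859 ; 9886 × 0.345 = 3411 → total 6270
Group 2: 7614 × 0.961 = 7317
Group 3: 10283 × 0.946 = 9728
Group 4: 9886 × 0.949 = 9382
Group 5: 12954 × 0.958 = 12410
Group 6: 7137 × 0.911 = 6502
Giving 6270 / 7317 / 9728 / 9382 / 12410 / 6502.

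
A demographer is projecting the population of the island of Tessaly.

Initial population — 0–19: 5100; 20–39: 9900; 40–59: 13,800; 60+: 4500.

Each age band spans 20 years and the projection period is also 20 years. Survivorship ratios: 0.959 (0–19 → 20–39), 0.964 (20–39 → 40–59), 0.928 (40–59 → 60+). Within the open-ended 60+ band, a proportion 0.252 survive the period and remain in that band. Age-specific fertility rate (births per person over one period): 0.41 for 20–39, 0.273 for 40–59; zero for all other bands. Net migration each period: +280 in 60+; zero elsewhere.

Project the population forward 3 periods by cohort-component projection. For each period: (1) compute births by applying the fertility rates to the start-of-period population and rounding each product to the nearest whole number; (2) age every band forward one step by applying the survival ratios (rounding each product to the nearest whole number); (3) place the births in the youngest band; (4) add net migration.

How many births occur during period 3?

Numbering the groups 1..4 from youngest to oldest:
Period 1:
Births: 9900 * 0.41 = 4059, 13800 * 0.273 = 3767 — total 7826
Group 2: 5100 * 0.959 = 4891
Group 3: 9900 * 0.964 = 9544
Group 4: 13800 * 0.928 + 4500 * 0.252 = 12806 + 1134 = 13940
Net migration: Group 4 + 280 → 14220
Giving 7826 / 4891 / 9544 / 14220.
Period 2:
Births: 4891 * 0.41 = 2005, 9544 * 0.273 = 2606 — total 4611
Group 2: 7826 * 0.959 = 7505
Group 3: 4891 * 0.964 = 4715
Group 4: 9544 * 0.928 + 14220 * 0.252 = 8857 + 3583 = 12440
Net migration: Group 4 + 280 → 12720
Giving 4611 / 7505 / 4715 / 12720.
Period 3:
Births: 7505 * 0.41 = 3077, 4715 * 0.273 = 1287 — total 4364
Group 2: 4611 * 0.959 = 4422
Group 3: 7505 * 0.964 = 7235
Group 4: 4715 * 0.928 + 12720 * 0.252 = 4376 + 3205 = 7581
Net migration: Group 4 + 280 → 7861
Giving 4364 / 4422 / 7235 / 7861.

4364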